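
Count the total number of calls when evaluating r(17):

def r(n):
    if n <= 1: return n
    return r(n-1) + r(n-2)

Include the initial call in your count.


Let C(n) = total calls for r(n)
C(0) = 1, C(1) = 1
C(2) = 1 + C(1) + C(0) = 1 + 1 + 1 = 3
C(3) = 1 + C(2) + C(1) = 1 + 3 + 1 = 5
C(4) = 1 + C(3) + C(2) = 1 + 5 + 3 = 9
C(5) = 1 + C(4) + C(3) = 1 + 9 + 5 = 15
C(6) = 1 + C(5) + C(4) = 1 + 15 + 9 = 25
C(7) = 1 + C(6) + C(5) = 1 + 25 + 15 = 41
C(8) = 1 + C(7) + C(6) = 1 + 41 + 25 = 67
C(9) = 1 + C(8) + C(7) = 1 + 67 + 41 = 109
C(10) = 1 + C(9) + C(8) = 1 + 109 + 67 = 177
C(11) = 1 + C(10) + C(9) = 1 + 177 + 109 = 287
C(12) = 1 + C(11) + C(10) = 1 + 287 + 177 = 465
C(13) = 1 + C(12) + C(11) = 1 + 465 + 287 = 753
C(14) = 1 + C(13) + C(12) = 1 + 753 + 465 = 1219
C(15) = 1 + C(14) + C(13) = 1 + 1219 + 753 = 1973
C(16) = 1 + C(15) + C(14) = 1 + 1973 + 1219 = 3193
C(17) = 1 + C(16) + C(15) = 1 + 3193 + 1973 = 5167

5167


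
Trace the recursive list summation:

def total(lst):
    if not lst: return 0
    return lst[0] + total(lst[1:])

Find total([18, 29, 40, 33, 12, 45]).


total([18, 29, 40, 33, 12, 45]) = 18 + total([29, 40, 33, 12, 45])
total([29, 40, 33, 12, 45]) = 29 + total([40, 33, 12, 45])
total([40, 33, 12, 45]) = 40 + total([33, 12, 45])
total([33, 12, 45]) = 33 + total([12, 45])
total([12, 45]) = 12 + total([45])
total([45]) = 45 + total([])
total([]) = 0  (base case)
Total: 18 + 29 + 40 + 33 + 12 + 45 + 0 = 177

177


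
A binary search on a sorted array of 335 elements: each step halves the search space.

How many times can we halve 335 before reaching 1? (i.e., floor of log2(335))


335 / 2 = 167
167 / 2 = 83
83 / 2 = 41
41 / 2 = 20
20 / 2 = 10
10 / 2 = 5
5 / 2 = 2
2 / 2 = 1
Reached 1 after 8 halvings

8


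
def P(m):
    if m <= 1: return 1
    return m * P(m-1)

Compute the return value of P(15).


P(15)
= 15 * P(14)
= 15 * 14 * P(13)
= 15 * 14 * 13 * P(12)
= 15 * 14 * 13 * 12 * P(11)
= 15 * 14 * 13 * 12 * 11 * P(10)
= 15 * 14 * 13 * 12 * 11 * 10 * P(9)
= 15 * 14 * 13 * 12 * 11 * 10 * 9 * P(8)
= 15 * 14 * 13 * 12 * 11 * 10 * 9 * 8 * P(7)
= 15 * 14 * 13 * 12 * 11 * 10 * 9 * 8 * 7 * P(6)
= 15 * 14 * 13 * 12 * 11 * 10 * 9 * 8 * 7 * 6 * P(5)
= 15 * 14 * 13 * 12 * 11 * 10 * 9 * 8 * 7 * 6 * 5 * P(4)
= 15 * 14 * 13 * 12 * 11 * 10 * 9 * 8 * 7 * 6 * 5 * 4 * P(3)
= 15 * 14 * 13 * 12 * 11 * 10 * 9 * 8 * 7 * 6 * 5 * 4 * 3 * P(2)
= 15 * 14 * 13 * 12 * 11 * 10 * 9 * 8 * 7 * 6 * 5 * 4 * 3 * 2 * P(1)
= 15 * 14 * 13 * 12 * 11 * 10 * 9 * 8 * 7 * 6 * 5 * 4 * 3 * 2 * 1
= 1307674368000

1307674368000


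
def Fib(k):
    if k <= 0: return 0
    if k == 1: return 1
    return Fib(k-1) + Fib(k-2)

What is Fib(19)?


Computing Fib(19) bottom-up:
Fib(0) = 0
Fib(1) = 1
Fib(2) = Fib(1) + Fib(0) = 1 + 0 = 1
Fib(3) = Fib(2) + Fib(1) = 1 + 1 = 2
Fib(4) = Fib(3) + Fib(2) = 2 + 1 = 3
Fib(5) = Fib(4) + Fib(3) = 3 + 2 = 5
Fib(6) = Fib(5) + Fib(4) = 5 + 3 = 8
Fib(7) = Fib(6) + Fib(5) = 8 + 5 = 13
Fib(8) = Fib(7) + Fib(6) = 13 + 8 = 21
Fib(9) = Fib(8) + Fib(7) = 21 + 13 = 34
Fib(10) = Fib(9) + Fib(8) = 34 + 21 = 55
Fib(11) = Fib(10) + Fib(9) = 55 + 34 = 89
Fib(12) = Fib(11) + Fib(10) = 89 + 55 = 144
Fib(13) = Fib(12) + Fib(11) = 144 + 89 = 233
Fib(14) = Fib(13) + Fib(12) = 233 + 144 = 377
Fib(15) = Fib(14) + Fib(13) = 377 + 233 = 610
Fib(16) = Fib(15) + Fib(14) = 610 + 377 = 987
Fib(17) = Fib(16) + Fib(15) = 987 + 610 = 1597
Fib(18) = Fib(17) + Fib(16) = 1597 + 987 = 2584
Fib(19) = Fib(18) + Fib(17) = 2584 + 1597 = 4181

4181


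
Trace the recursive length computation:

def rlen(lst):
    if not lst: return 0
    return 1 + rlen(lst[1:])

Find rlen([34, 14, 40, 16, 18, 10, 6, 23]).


rlen([34, 14, 40, 16, 18, 10, 6, 23]) = 1 + rlen([14, 40, 16, 18, 10, 6, 23])
rlen([14, 40, 16, 18, 10, 6, 23]) = 1 + rlen([40, 16, 18, 10, 6, 23])
rlen([40, 16, 18, 10, 6, 23]) = 1 + rlen([16, 18, 10, 6, 23])
rlen([16, 18, 10, 6, 23]) = 1 + rlen([18, 10, 6, 23])
rlen([18, 10, 6, 23]) = 1 + rlen([10, 6, 23])
rlen([10, 6, 23]) = 1 + rlen([6, 23])
rlen([6, 23]) = 1 + rlen([23])
rlen([23]) = 1 + rlen([])
rlen([]) = 0  (base case)
Unwinding: 1 + 1 + 1 + 1 + 1 + 1 + 1 + 1 + 0 = 8

8


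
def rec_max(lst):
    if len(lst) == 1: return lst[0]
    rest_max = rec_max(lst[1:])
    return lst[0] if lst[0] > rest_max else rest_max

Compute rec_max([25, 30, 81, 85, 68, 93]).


rec_max([25, 30, 81, 85, 68, 93]): compare 25 with rec_max([30, 81, 85, 68, 93])
rec_max([30, 81, 85, 68, 93]): compare 30 with rec_max([81, 85, 68, 93])
rec_max([81, 85, 68, 93]): compare 81 with rec_max([85, 68, 93])
rec_max([85, 68, 93]): compare 85 with rec_max([68, 93])
rec_max([68, 93]): compare 68 with rec_max([93])
rec_max([93]) = 93  (base case)
Compare 68 with 93 -> 93
Compare 85 with 93 -> 93
Compare 81 with 93 -> 93
Compare 30 with 93 -> 93
Compare 25 with 93 -> 93

93


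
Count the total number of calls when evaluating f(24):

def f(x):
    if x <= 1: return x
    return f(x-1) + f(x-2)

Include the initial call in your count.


Let C(n) = total calls for f(n)
C(0) = 1, C(1) = 1
C(2) = 1 + C(1) + C(0) = 1 + 1 + 1 = 3
C(3) = 1 + C(2) + C(1) = 1 + 3 + 1 = 5
C(4) = 1 + C(3) + C(2) = 1 + 5 + 3 = 9
C(5) = 1 + C(4) + C(3) = 1 + 9 + 5 = 15
C(6) = 1 + C(5) + C(4) = 1 + 15 + 9 = 25
C(7) = 1 + C(6) + C(5) = 1 + 25 + 15 = 41
C(8) = 1 + C(7) + C(6) = 1 + 41 + 25 = 67
C(9) = 1 + C(8) + C(7) = 1 + 67 + 41 = 109
C(10) = 1 + C(9) + C(8) = 1 + 109 + 67 = 177
C(11) = 1 + C(10) + C(9) = 1 + 177 + 109 = 287
C(12) = 1 + C(11) + C(10) = 1 + 287 + 177 = 465
C(13) = 1 + C(12) + C(11) = 1 + 465 + 287 = 753
C(14) = 1 + C(13) + C(12) = 1 + 753 + 465 = 1219
C(15) = 1 + C(14) + C(13) = 1 + 1219 + 753 = 1973
C(16) = 1 + C(15) + C(14) = 1 + 1973 + 1219 = 3193
C(17) = 1 + C(16) + C(15) = 1 + 3193 + 1973 = 5167
C(18) = 1 + C(17) + C(16) = 1 + 5167 + 3193 = 8361
C(19) = 1 + C(18) + C(17) = 1 + 8361 + 5167 = 13529
C(20) = 1 + C(19) + C(18) = 1 + 13529 + 8361 = 21891
C(21) = 1 + C(20) + C(19) = 1 + 21891 + 13529 = 35421
C(22) = 1 + C(21) + C(20) = 1 + 35421 + 21891 = 57313
C(23) = 1 + C(22) + C(21) = 1 + 57313 + 35421 = 92735
C(24) = 1 + C(23) + C(22) = 1 + 92735 + 57313 = 150049

150049


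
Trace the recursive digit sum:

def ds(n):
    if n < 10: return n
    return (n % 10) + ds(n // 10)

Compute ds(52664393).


ds(52664393) = 3 + ds(5266439)
ds(5266439) = 9 + ds(526643)
ds(526643) = 3 + ds(52664)
ds(52664) = 4 + ds(5266)
ds(5266) = 6 + ds(526)
ds(526) = 6 + ds(52)
ds(52) = 2 + ds(5)
ds(5) = 5  (base case)
Total: 3 + 9 + 3 + 4 + 6 + 6 + 2 + 5 = 38

38


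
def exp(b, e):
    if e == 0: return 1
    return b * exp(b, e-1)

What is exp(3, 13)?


exp(3, 13)
= 3 * exp(3, 12)
= 3 * 3 * exp(3, 11)
= 3 * 3 * 3 * exp(3, 10)
= 3 * 3 * 3 * 3 * exp(3, 9)
= 3 * 3 * 3 * 3 * 3 * exp(3, 8)
= 3 * 3 * 3 * 3 * 3 * 3 * exp(3, 7)
= 3 * 3 * 3 * 3 * 3 * 3 * 3 * exp(3, 6)
= 3 * 3 * 3 * 3 * 3 * 3 * 3 * 3 * exp(3, 5)
= 3 * 3 * 3 * 3 * 3 * 3 * 3 * 3 * 3 * exp(3, 4)
= 3 * 3 * 3 * 3 * 3 * 3 * 3 * 3 * 3 * 3 * exp(3, 3)
= 3 * 3 * 3 * 3 * 3 * 3 * 3 * 3 * 3 * 3 * 3 * exp(3, 2)
= 3 * 3 * 3 * 3 * 3 * 3 * 3 * 3 * 3 * 3 * 3 * 3 * exp(3, 1)
= 3 * 3 * 3 * 3 * 3 * 3 * 3 * 3 * 3 * 3 * 3 * 3 * 3 * exp(3, 0)
= 3 * 3 * 3 * 3 * 3 * 3 * 3 * 3 * 3 * 3 * 3 * 3 * 3 * 1
= 1594323

1594323


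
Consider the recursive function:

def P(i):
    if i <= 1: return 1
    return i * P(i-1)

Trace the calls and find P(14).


P(14)
= 14 * P(13)
= 14 * 13 * P(12)
= 14 * 13 * 12 * P(11)
= 14 * 13 * 12 * 11 * P(10)
= 14 * 13 * 12 * 11 * 10 * P(9)
= 14 * 13 * 12 * 11 * 10 * 9 * P(8)
= 14 * 13 * 12 * 11 * 10 * 9 * 8 * P(7)
= 14 * 13 * 12 * 11 * 10 * 9 * 8 * 7 * P(6)
= 14 * 13 * 12 * 11 * 10 * 9 * 8 * 7 * 6 * P(5)
= 14 * 13 * 12 * 11 * 10 * 9 * 8 * 7 * 6 * 5 * P(4)
= 14 * 13 * 12 * 11 * 10 * 9 * 8 * 7 * 6 * 5 * 4 * P(3)
= 14 * 13 * 12 * 11 * 10 * 9 * 8 * 7 * 6 * 5 * 4 * 3 * P(2)
= 14 * 13 * 12 * 11 * 10 * 9 * 8 * 7 * 6 * 5 * 4 * 3 * 2 * P(1)
= 14 * 13 * 12 * 11 * 10 * 9 * 8 * 7 * 6 * 5 * 4 * 3 * 2 * 1
= 87178291200

87178291200


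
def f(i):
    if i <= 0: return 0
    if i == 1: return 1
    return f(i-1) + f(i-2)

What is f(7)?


Computing f(7) bottom-up:
f(0) = 0
f(1) = 1
f(2) = f(1) + f(0) = 1 + 0 = 1
f(3) = f(2) + f(1) = 1 + 1 = 2
f(4) = f(3) + f(2) = 2 + 1 = 3
f(5) = f(4) + f(3) = 3 + 2 = 5
f(6) = f(5) + f(4) = 5 + 3 = 8
f(7) = f(6) + f(5) = 8 + 5 = 13

13


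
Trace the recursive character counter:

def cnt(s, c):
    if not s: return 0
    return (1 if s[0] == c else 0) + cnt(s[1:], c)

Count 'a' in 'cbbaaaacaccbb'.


s[0]='c' != 'a' -> 0
s[0]='b' != 'a' -> 0
s[0]='b' != 'a' -> 0
s[0]='a' == 'a' -> 1
s[0]='a' == 'a' -> 1
s[0]='a' == 'a' -> 1
s[0]='a' == 'a' -> 1
s[0]='c' != 'a' -> 0
s[0]='a' == 'a' -> 1
s[0]='c' != 'a' -> 0
s[0]='c' != 'a' -> 0
s[0]='b' != 'a' -> 0
s[0]='b' != 'a' -> 0
Sum: 0 + 0 + 0 + 1 + 1 + 1 + 1 + 0 + 1 + 0 + 0 + 0 + 0 = 5

5


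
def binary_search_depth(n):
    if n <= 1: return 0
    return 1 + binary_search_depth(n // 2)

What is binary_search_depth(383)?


383 / 2 = 191
191 / 2 = 95
95 / 2 = 47
47 / 2 = 23
23 / 2 = 11
11 / 2 = 5
5 / 2 = 2
2 / 2 = 1
Reached 1 after 8 halvings

8


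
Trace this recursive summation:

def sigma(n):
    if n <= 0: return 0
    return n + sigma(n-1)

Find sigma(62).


sigma(62)
= 62 + 61 + 60 + 59 + 58 + 57 + 56 + 55 + 54 + 53 + 52 + 51 + 50 + 49 + 48 + 47 + 46 + 45 + 44 + 43 + 42 + 41 + 40 + 39 + 38 + 37 + 36 + 35 + 34 + 33 + 32 + 31 + 30 + 29 + 28 + 27 + 26 + 25 + 24 + 23 + 22 + 21 + 20 + 19 + 18 + 17 + 16 + 15 + 14 + 13 + 12 + 11 + 10 + 9 + 8 + 7 + 6 + 5 + 4 + 3 + 2 + 1 + sigma(0)
= 62 + 61 + 60 + 59 + 58 + 57 + 56 + 55 + 54 + 53 + 52 + 51 + 50 + 49 + 48 + 47 + 46 + 45 + 44 + 43 + 42 + 41 + 40 + 39 + 38 + 37 + 36 + 35 + 34 + 33 + 32 + 31 + 30 + 29 + 28 + 27 + 26 + 25 + 24 + 23 + 22 + 21 + 20 + 19 + 18 + 17 + 16 + 15 + 14 + 13 + 12 + 11 + 10 + 9 + 8 + 7 + 6 + 5 + 4 + 3 + 2 + 1 + 0
= 1953

1953


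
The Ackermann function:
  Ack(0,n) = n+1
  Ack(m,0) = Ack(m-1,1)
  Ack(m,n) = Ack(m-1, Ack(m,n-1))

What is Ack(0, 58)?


Ack(0, 58) = 59
Result: Ack(0, 58) = 59

59


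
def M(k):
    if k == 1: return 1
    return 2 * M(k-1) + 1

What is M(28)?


M(28) = 2 * M(27) + 1
M(27) = 2 * M(26) + 1
M(26) = 2 * M(25) + 1
M(25) = 2 * M(24) + 1
M(24) = 2 * M(23) + 1
M(23) = 2 * M(22) + 1
M(22) = 2 * M(21) + 1
M(21) = 2 * M(20) + 1
M(20) = 2 * M(19) + 1
M(19) = 2 * M(18) + 1
M(18) = 2 * M(17) + 1
M(17) = 2 * M(16) + 1
M(16) = 2 * M(15) + 1
M(15) = 2 * M(14) + 1
M(14) = 2 * M(13) + 1
M(13) = 2 * M(12) + 1
M(12) = 2 * M(11) + 1
M(11) = 2 * M(10) + 1
M(10) = 2 * M(9) + 1
M(9) = 2 * M(8) + 1
M(8) = 2 * M(7) + 1
M(7) = 2 * M(6) + 1
M(6) = 2 * M(5) + 1
M(5) = 2 * M(4) + 1
M(4) = 2 * M(3) + 1
M(3) = 2 * M(2) + 1
M(2) = 2 * M(1) + 1
M(1) = 1  (base case)
M(2) = 2 * 1 + 1 = 3
M(3) = 2 * 3 + 1 = 7
M(4) = 2 * 7 + 1 = 15
M(5) = 2 * 15 + 1 = 31
M(6) = 2 * 31 + 1 = 63
M(7) = 2 * 63 + 1 = 127
M(8) = 2 * 127 + 1 = 255
M(9) = 2 * 255 + 1 = 511
M(10) = 2 * 511 + 1 = 1023
M(11) = 2 * 1023 + 1 = 2047
M(12) = 2 * 2047 + 1 = 4095
M(13) = 2 * 4095 + 1 = 8191
M(14) = 2 * 8191 + 1 = 16383
M(15) = 2 * 16383 + 1 = 32767
M(16) = 2 * 32767 + 1 = 65535
M(17) = 2 * 65535 + 1 = 131071
M(18) = 2 * 131071 + 1 = 262143
M(19) = 2 * 262143 + 1 = 524287
M(20) = 2 * 524287 + 1 = 1048575
M(21) = 2 * 1048575 + 1 = 2097151
M(22) = 2 * 2097151 + 1 = 4194303
M(23) = 2 * 4194303 + 1 = 8388607
M(24) = 2 * 8388607 + 1 = 16777215
M(25) = 2 * 16777215 + 1 = 33554431
M(26) = 2 * 33554431 + 1 = 67108863
M(27) = 2 * 67108863 + 1 = 134217727
M(28) = 2 * 134217727 + 1 = 268435455

268435455


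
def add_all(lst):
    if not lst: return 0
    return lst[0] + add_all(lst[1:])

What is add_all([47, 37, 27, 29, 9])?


add_all([47, 37, 27, 29, 9]) = 47 + add_all([37, 27, 29, 9])
add_all([37, 27, 29, 9]) = 37 + add_all([27, 29, 9])
add_all([27, 29, 9]) = 27 + add_all([29, 9])
add_all([29, 9]) = 29 + add_all([9])
add_all([9]) = 9 + add_all([])
add_all([]) = 0  (base case)
Total: 47 + 37 + 27 + 29 + 9 + 0 = 149

149


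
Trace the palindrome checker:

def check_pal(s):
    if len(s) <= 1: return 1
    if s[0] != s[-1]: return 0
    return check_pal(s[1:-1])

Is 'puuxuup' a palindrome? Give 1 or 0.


check_pal('puuxuup'): s[0]='p' == s[-1]='p' -> check check_pal('uuxuu')
check_pal('uuxuu'): s[0]='u' == s[-1]='u' -> check check_pal('uxu')
check_pal('uxu'): s[0]='u' == s[-1]='u' -> check check_pal('x')
check_pal('x'): len <= 1 -> return 1  (base case)
Result: 1 (palindrome)

1


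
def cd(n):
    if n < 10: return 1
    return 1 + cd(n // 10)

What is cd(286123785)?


cd(286123785) = 1 + cd(28612378)
cd(28612378) = 1 + cd(2861237)
cd(2861237) = 1 + cd(286123)
cd(286123) = 1 + cd(28612)
cd(28612) = 1 + cd(2861)
cd(2861) = 1 + cd(286)
cd(286) = 1 + cd(28)
cd(28) = 1 + cd(2)
cd(2) = 1  (base case: 2 < 10)
Unwinding: 1 + 1 + 1 + 1 + 1 + 1 + 1 + 1 + 1 = 9

9


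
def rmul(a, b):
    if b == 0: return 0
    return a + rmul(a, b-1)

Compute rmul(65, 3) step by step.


rmul(65, 3) = 65 + rmul(65, 2)
rmul(65, 2) = 65 + rmul(65, 1)
rmul(65, 1) = 65 + rmul(65, 0)
rmul(65, 0) = 0  (base case)
Total: 65 + 65 + 65 + 0 = 195

195


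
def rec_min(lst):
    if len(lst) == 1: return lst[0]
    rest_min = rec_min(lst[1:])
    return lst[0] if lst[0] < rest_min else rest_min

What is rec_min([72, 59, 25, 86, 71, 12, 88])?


rec_min([72, 59, 25, 86, 71, 12, 88]): compare 72 with rec_min([59, 25, 86, 71, 12, 88])
rec_min([59, 25, 86, 71, 12, 88]): compare 59 with rec_min([25, 86, 71, 12, 88])
rec_min([25, 86, 71, 12, 88]): compare 25 with rec_min([86, 71, 12, 88])
rec_min([86, 71, 12, 88]): compare 86 with rec_min([71, 12, 88])
rec_min([71, 12, 88]): compare 71 with rec_min([12, 88])
rec_min([12, 88]): compare 12 with rec_min([88])
rec_min([88]) = 88  (base case)
Compare 12 with 88 -> 12
Compare 71 with 12 -> 12
Compare 86 with 12 -> 12
Compare 25 with 12 -> 12
Compare 59 with 12 -> 12
Compare 72 with 12 -> 12

12


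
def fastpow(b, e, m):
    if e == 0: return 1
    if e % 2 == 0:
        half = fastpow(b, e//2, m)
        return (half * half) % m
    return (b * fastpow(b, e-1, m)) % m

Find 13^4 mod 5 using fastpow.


fastpow(13, 4, 5): e is even, compute fastpow(13, 2, 5)
  fastpow(13, 2, 5): e is even, compute fastpow(13, 1, 5)
    fastpow(13, 1, 5): e is odd, compute fastpow(13, 0, 5)
      fastpow(13, 0, 5) = 1
    (13 * 1) % 5 = 3
  half=3, (3*3) % 5 = 4
half=4, (4*4) % 5 = 1

1


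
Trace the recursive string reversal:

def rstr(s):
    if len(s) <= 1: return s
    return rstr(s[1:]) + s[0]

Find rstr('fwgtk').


rstr('fwgtk') = rstr('wgtk') + 'f'
rstr('wgtk') = rstr('gtk') + 'w'
rstr('gtk') = rstr('tk') + 'g'
rstr('tk') = rstr('k') + 't'
rstr('k') = 'k'  (base case)
Concatenating: 'k' + 't' + 'g' + 'w' + 'f' = 'ktgwf'

ktgwf


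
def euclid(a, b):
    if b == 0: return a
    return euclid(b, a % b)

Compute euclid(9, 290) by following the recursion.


euclid(9, 290) = euclid(290, 9)
euclid(290, 9) = euclid(9, 2)
euclid(9, 2) = euclid(2, 1)
euclid(2, 1) = euclid(1, 0)
euclid(1, 0) = 1  (base case)

1


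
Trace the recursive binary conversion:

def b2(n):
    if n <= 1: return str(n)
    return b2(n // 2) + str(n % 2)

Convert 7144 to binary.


b2(7144) = b2(3572) + '0'
b2(3572) = b2(1786) + '0'
b2(1786) = b2(893) + '0'
b2(893) = b2(446) + '1'
b2(446) = b2(223) + '0'
b2(223) = b2(111) + '1'
b2(111) = b2(55) + '1'
b2(55) = b2(27) + '1'
b2(27) = b2(13) + '1'
b2(13) = b2(6) + '1'
b2(6) = b2(3) + '0'
b2(3) = b2(1) + '1'
b2(1) = '1'  (base case)
Concatenating: '1' + '1' + '0' + '1' + '1' + '1' + '1' + '1' + '0' + '1' + '0' + '0' + '0' = '1101111101000'

1101111101000


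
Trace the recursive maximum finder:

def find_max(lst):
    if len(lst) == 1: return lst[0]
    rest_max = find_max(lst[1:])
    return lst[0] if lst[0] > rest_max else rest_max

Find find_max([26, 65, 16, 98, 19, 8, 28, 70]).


find_max([26, 65, 16, 98, 19, 8, 28, 70]): compare 26 with find_max([65, 16, 98, 19, 8, 28, 70])
find_max([65, 16, 98, 19, 8, 28, 70]): compare 65 with find_max([16, 98, 19, 8, 28, 70])
find_max([16, 98, 19, 8, 28, 70]): compare 16 with find_max([98, 19, 8, 28, 70])
find_max([98, 19, 8, 28, 70]): compare 98 with find_max([19, 8, 28, 70])
find_max([19, 8, 28, 70]): compare 19 with find_max([8, 28, 70])
find_max([8, 28, 70]): compare 8 with find_max([28, 70])
find_max([28, 70]): compare 28 with find_max([70])
find_max([70]) = 70  (base case)
Compare 28 with 70 -> 70
Compare 8 with 70 -> 70
Compare 19 with 70 -> 70
Compare 98 with 70 -> 98
Compare 16 with 98 -> 98
Compare 65 with 98 -> 98
Compare 26 with 98 -> 98

98


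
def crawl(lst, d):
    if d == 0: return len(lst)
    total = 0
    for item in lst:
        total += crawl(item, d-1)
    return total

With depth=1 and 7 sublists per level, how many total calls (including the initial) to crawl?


At depth 0 (root): 1 call
At depth 1: each of 1 parents calls crawl on 7 children = 7 calls
Total: 1 + 7 = 8

8


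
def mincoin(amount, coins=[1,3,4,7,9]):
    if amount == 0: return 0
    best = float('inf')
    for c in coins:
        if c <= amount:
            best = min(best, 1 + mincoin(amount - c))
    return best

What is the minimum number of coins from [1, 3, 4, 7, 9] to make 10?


Building up with DP:
mincoin(0) = 0
mincoin(1) = min(1+mincoin(0)=1+0=1) = 1
mincoin(2) = min(1+mincoin(1)=1+1=2) = 2
mincoin(3) = min(1+mincoin(2)=1+2=3, 1+mincoin(0)=1+0=1) = 1
mincoin(4) = min(1+mincoin(3)=1+1=2, 1+mincoin(1)=1+1=2, 1+mincoin(0)=1+0=1) = 1
mincoin(5) = min(1+mincoin(4)=1+1=2, 1+mincoin(2)=1+2=3, 1+mincoin(1)=1+1=2) = 2
mincoin(6) = min(1+mincoin(5)=1+2=3, 1+mincoin(3)=1+1=2, 1+mincoin(2)=1+2=3) = 2
mincoin(7) = min(1+mincoin(6)=1+2=3, 1+mincoin(4)=1+1=2, 1+mincoin(3)=1+1=2, 1+mincoin(0)=1+0=1) = 1
mincoin(8) = min(1+mincoin(7)=1+1=2, 1+mincoin(5)=1+2=3, 1+mincoin(4)=1+1=2, 1+mincoin(1)=1+1=2) = 2
mincoin(9) = min(1+mincoin(8)=1+2=3, 1+mincoin(6)=1+2=3, 1+mincoin(5)=1+2=3, 1+mincoin(2)=1+2=3, 1+mincoin(0)=1+0=1) = 1
mincoin(10) = min(1+mincoin(9)=1+1=2, 1+mincoin(7)=1+1=2, 1+mincoin(6)=1+2=3, 1+mincoin(3)=1+1=2, 1+mincoin(1)=1+1=2) = 2

2


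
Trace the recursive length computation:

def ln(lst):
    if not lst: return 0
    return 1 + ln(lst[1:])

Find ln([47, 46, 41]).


ln([47, 46, 41]) = 1 + ln([46, 41])
ln([46, 41]) = 1 + ln([41])
ln([41]) = 1 + ln([])
ln([]) = 0  (base case)
Unwinding: 1 + 1 + 1 + 0 = 3

3


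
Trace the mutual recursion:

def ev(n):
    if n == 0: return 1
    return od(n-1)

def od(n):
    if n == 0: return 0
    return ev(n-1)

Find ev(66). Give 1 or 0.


ev(66) = od(65)
od(65) = ev(64)
ev(64) = od(63)
od(63) = ev(62)
ev(62) = od(61)
od(61) = ev(60)
ev(60) = od(59)
od(59) = ev(58)
ev(58) = od(57)
od(57) = ev(56)
ev(56) = od(55)
od(55) = ev(54)
ev(54) = od(53)
od(53) = ev(52)
ev(52) = od(51)
od(51) = ev(50)
ev(50) = od(49)
od(49) = ev(48)
ev(48) = od(47)
od(47) = ev(46)
ev(46) = od(45)
od(45) = ev(44)
ev(44) = od(43)
od(43) = ev(42)
ev(42) = od(41)
od(41) = ev(40)
ev(40) = od(39)
od(39) = ev(38)
ev(38) = od(37)
od(37) = ev(36)
ev(36) = od(35)
od(35) = ev(34)
ev(34) = od(33)
od(33) = ev(32)
ev(32) = od(31)
od(31) = ev(30)
ev(30) = od(29)
od(29) = ev(28)
ev(28) = od(27)
od(27) = ev(26)
ev(26) = od(25)
od(25) = ev(24)
ev(24) = od(23)
od(23) = ev(22)
ev(22) = od(21)
od(21) = ev(20)
ev(20) = od(19)
od(19) = ev(18)
ev(18) = od(17)
od(17) = ev(16)
ev(16) = od(15)
od(15) = ev(14)
ev(14) = od(13)
od(13) = ev(12)
ev(12) = od(11)
od(11) = ev(10)
ev(10) = od(9)
od(9) = ev(8)
ev(8) = od(7)
od(7) = ev(6)
ev(6) = od(5)
od(5) = ev(4)
ev(4) = od(3)
od(3) = ev(2)
ev(2) = od(1)
od(1) = ev(0)
ev(0) = 1  (base case)
Result: 1

1


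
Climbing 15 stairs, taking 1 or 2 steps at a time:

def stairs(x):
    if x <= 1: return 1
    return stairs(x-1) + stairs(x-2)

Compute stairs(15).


Building up from base cases:
stairs(0) = 1
stairs(1) = 1
stairs(2) = stairs(1) + stairs(0) = 1 + 1 = 2
stairs(3) = stairs(2) + stairs(1) = 2 + 1 = 3
stairs(4) = stairs(3) + stairs(2) = 3 + 2 = 5
stairs(5) = stairs(4) + stairs(3) = 5 + 3 = 8
stairs(6) = stairs(5) + stairs(4) = 8 + 5 = 13
stairs(7) = stairs(6) + stairs(5) = 13 + 8 = 21
stairs(8) = stairs(7) + stairs(6) = 21 + 13 = 34
stairs(9) = stairs(8) + stairs(7) = 34 + 21 = 55
stairs(10) = stairs(9) + stairs(8) = 55 + 34 = 89
stairs(11) = stairs(10) + stairs(9) = 89 + 55 = 144
stairs(12) = stairs(11) + stairs(10) = 144 + 89 = 233
stairs(13) = stairs(12) + stairs(11) = 233 + 144 = 377
stairs(14) = stairs(13) + stairs(12) = 377 + 233 = 610
stairs(15) = stairs(14) + stairs(13) = 610 + 377 = 987

987


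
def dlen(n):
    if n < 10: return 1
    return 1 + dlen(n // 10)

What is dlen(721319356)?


dlen(721319356) = 1 + dlen(72131935)
dlen(72131935) = 1 + dlen(7213193)
dlen(7213193) = 1 + dlen(721319)
dlen(721319) = 1 + dlen(72131)
dlen(72131) = 1 + dlen(7213)
dlen(7213) = 1 + dlen(721)
dlen(721) = 1 + dlen(72)
dlen(72) = 1 + dlen(7)
dlen(7) = 1  (base case: 7 < 10)
Unwinding: 1 + 1 + 1 + 1 + 1 + 1 + 1 + 1 + 1 = 9

9


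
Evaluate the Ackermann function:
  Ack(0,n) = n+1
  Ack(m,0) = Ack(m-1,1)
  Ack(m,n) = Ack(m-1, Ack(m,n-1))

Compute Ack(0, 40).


Ack(0, 40) = 41
Result: Ack(0, 40) = 41

41


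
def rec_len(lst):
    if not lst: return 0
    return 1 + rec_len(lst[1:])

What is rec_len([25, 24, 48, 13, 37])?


rec_len([25, 24, 48, 13, 37]) = 1 + rec_len([24, 48, 13, 37])
rec_len([24, 48, 13, 37]) = 1 + rec_len([48, 13, 37])
rec_len([48, 13, 37]) = 1 + rec_len([13, 37])
rec_len([13, 37]) = 1 + rec_len([37])
rec_len([37]) = 1 + rec_len([])
rec_len([]) = 0  (base case)
Unwinding: 1 + 1 + 1 + 1 + 1 + 0 = 5

5


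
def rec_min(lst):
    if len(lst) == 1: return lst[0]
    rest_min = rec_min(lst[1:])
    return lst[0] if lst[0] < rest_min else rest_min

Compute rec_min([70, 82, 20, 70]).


rec_min([70, 82, 20, 70]): compare 70 with rec_min([82, 20, 70])
rec_min([82, 20, 70]): compare 82 with rec_min([20, 70])
rec_min([20, 70]): compare 20 with rec_min([70])
rec_min([70]) = 70  (base case)
Compare 20 with 70 -> 20
Compare 82 with 20 -> 20
Compare 70 with 20 -> 20

20


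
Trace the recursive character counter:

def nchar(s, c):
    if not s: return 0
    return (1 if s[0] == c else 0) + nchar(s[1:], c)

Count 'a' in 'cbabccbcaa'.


s[0]='c' != 'a' -> 0
s[0]='b' != 'a' -> 0
s[0]='a' == 'a' -> 1
s[0]='b' != 'a' -> 0
s[0]='c' != 'a' -> 0
s[0]='c' != 'a' -> 0
s[0]='b' != 'a' -> 0
s[0]='c' != 'a' -> 0
s[0]='a' == 'a' -> 1
s[0]='a' == 'a' -> 1
Sum: 0 + 0 + 1 + 0 + 0 + 0 + 0 + 0 + 1 + 1 = 3

3


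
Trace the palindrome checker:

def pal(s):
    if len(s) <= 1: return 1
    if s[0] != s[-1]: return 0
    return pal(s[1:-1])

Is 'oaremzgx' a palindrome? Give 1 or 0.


pal('oaremzgx'): s[0]='o' != s[-1]='x' -> return 0
Result: 0 (not a palindrome)

0


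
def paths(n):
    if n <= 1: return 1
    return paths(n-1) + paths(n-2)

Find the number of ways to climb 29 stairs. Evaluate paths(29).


Building up from base cases:
paths(0) = 1
paths(1) = 1
paths(2) = paths(1) + paths(0) = 1 + 1 = 2
paths(3) = paths(2) + paths(1) = 2 + 1 = 3
paths(4) = paths(3) + paths(2) = 3 + 2 = 5
paths(5) = paths(4) + paths(3) = 5 + 3 = 8
paths(6) = paths(5) + paths(4) = 8 + 5 = 13
paths(7) = paths(6) + paths(5) = 13 + 8 = 21
paths(8) = paths(7) + paths(6) = 21 + 13 = 34
paths(9) = paths(8) + paths(7) = 34 + 21 = 55
paths(10) = paths(9) + paths(8) = 55 + 34 = 89
paths(11) = paths(10) + paths(9) = 89 + 55 = 144
paths(12) = paths(11) + paths(10) = 144 + 89 = 233
paths(13) = paths(12) + paths(11) = 233 + 144 = 377
paths(14) = paths(13) + paths(12) = 377 + 233 = 610
paths(15) = paths(14) + paths(13) = 610 + 377 = 987
paths(16) = paths(15) + paths(14) = 987 + 610 = 1597
paths(17) = paths(16) + paths(15) = 1597 + 987 = 2584
paths(18) = paths(17) + paths(16) = 2584 + 1597 = 4181
paths(19) = paths(18) + paths(17) = 4181 + 2584 = 6765
paths(20) = paths(19) + paths(18) = 6765 + 4181 = 10946
paths(21) = paths(20) + paths(19) = 10946 + 6765 = 17711
paths(22) = paths(21) + paths(20) = 17711 + 10946 = 28657
paths(23) = paths(22) + paths(21) = 28657 + 17711 = 46368
paths(24) = paths(23) + paths(22) = 46368 + 28657 = 75025
paths(25) = paths(24) + paths(23) = 75025 + 46368 = 121393
paths(26) = paths(25) + paths(24) = 121393 + 75025 = 196418
paths(27) = paths(26) + paths(25) = 196418 + 121393 = 317811
paths(28) = paths(27) + paths(26) = 317811 + 196418 = 514229
paths(29) = paths(28) + paths(27) = 514229 + 317811 = 832040

832040


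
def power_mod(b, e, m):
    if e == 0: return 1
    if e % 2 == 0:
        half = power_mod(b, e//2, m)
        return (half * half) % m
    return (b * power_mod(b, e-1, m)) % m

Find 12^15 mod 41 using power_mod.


power_mod(12, 15, 41): e is odd, compute power_mod(12, 14, 41)
  power_mod(12, 14, 41): e is even, compute power_mod(12, 7, 41)
    power_mod(12, 7, 41): e is odd, compute power_mod(12, 6, 41)
      power_mod(12, 6, 41): e is even, compute power_mod(12, 3, 41)
        power_mod(12, 3, 41): e is odd, compute power_mod(12, 2, 41)
          power_mod(12, 2, 41): e is even, compute power_mod(12, 1, 41)
          power_mod(12, 1, 41): e is odd, compute power_mod(12, 0, 41)
          power_mod(12, 0, 41) = 1
          (12 * 1) % 41 = 12
          half=12, (12*12) % 41 = 21
        (12 * 21) % 41 = 6
      half=6, (6*6) % 41 = 36
    (12 * 36) % 41 = 22
  half=22, (22*22) % 41 = 33
(12 * 33) % 41 = 27

27


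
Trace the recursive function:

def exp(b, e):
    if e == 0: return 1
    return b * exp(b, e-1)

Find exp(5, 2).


exp(5, 2)
= 5 * exp(5, 1)
= 5 * 5 * exp(5, 0)
= 5 * 5 * 1
= 25

25


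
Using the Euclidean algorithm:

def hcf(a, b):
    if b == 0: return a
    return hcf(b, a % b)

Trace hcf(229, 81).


hcf(229, 81) = hcf(81, 67)
hcf(81, 67) = hcf(67, 14)
hcf(67, 14) = hcf(14, 11)
hcf(14, 11) = hcf(11, 3)
hcf(11, 3) = hcf(3, 2)
hcf(3, 2) = hcf(2, 1)
hcf(2, 1) = hcf(1, 0)
hcf(1, 0) = 1  (base case)

1


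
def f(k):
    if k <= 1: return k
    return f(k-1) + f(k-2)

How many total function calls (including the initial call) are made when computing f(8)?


Let C(n) = total calls for f(n)
C(0) = 1, C(1) = 1
C(2) = 1 + C(1) + C(0) = 1 + 1 + 1 = 3
C(3) = 1 + C(2) + C(1) = 1 + 3 + 1 = 5
C(4) = 1 + C(3) + C(2) = 1 + 5 + 3 = 9
C(5) = 1 + C(4) + C(3) = 1 + 9 + 5 = 15
C(6) = 1 + C(5) + C(4) = 1 + 15 + 9 = 25
C(7) = 1 + C(6) + C(5) = 1 + 25 + 15 = 41
C(8) = 1 + C(7) + C(6) = 1 + 41 + 25 = 67

67


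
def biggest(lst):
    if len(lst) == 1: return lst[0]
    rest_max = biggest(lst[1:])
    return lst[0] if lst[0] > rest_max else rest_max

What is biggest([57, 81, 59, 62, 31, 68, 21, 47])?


biggest([57, 81, 59, 62, 31, 68, 21, 47]): compare 57 with biggest([81, 59, 62, 31, 68, 21, 47])
biggest([81, 59, 62, 31, 68, 21, 47]): compare 81 with biggest([59, 62, 31, 68, 21, 47])
biggest([59, 62, 31, 68, 21, 47]): compare 59 with biggest([62, 31, 68, 21, 47])
biggest([62, 31, 68, 21, 47]): compare 62 with biggest([31, 68, 21, 47])
biggest([31, 68, 21, 47]): compare 31 with biggest([68, 21, 47])
biggest([68, 21, 47]): compare 68 with biggest([21, 47])
biggest([21, 47]): compare 21 with biggest([47])
biggest([47]) = 47  (base case)
Compare 21 with 47 -> 47
Compare 68 with 47 -> 68
Compare 31 with 68 -> 68
Compare 62 with 68 -> 68
Compare 59 with 68 -> 68
Compare 81 with 68 -> 81
Compare 57 with 81 -> 81

81


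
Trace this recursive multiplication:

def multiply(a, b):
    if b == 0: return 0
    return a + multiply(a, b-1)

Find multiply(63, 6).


multiply(63, 6) = 63 + multiply(63, 5)
multiply(63, 5) = 63 + multiply(63, 4)
multiply(63, 4) = 63 + multiply(63, 3)
multiply(63, 3) = 63 + multiply(63, 2)
multiply(63, 2) = 63 + multiply(63, 1)
multiply(63, 1) = 63 + multiply(63, 0)
multiply(63, 0) = 0  (base case)
Total: 63 + 63 + 63 + 63 + 63 + 63 + 0 = 378

378


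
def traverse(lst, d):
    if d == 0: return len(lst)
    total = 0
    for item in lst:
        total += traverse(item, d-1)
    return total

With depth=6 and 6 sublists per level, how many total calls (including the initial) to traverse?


At depth 0 (root): 1 call
At depth 1: each of 1 parents calls traverse on 6 children = 6 calls
At depth 2: each of 6 parents calls traverse on 6 children = 36 calls
At depth 3: each of 36 parents calls traverse on 6 children = 216 calls
At depth 4: each of 216 parents calls traverse on 6 children = 1296 calls
At depth 5: each of 1296 parents calls traverse on 6 children = 7776 calls
At depth 6: each of 7776 parents calls traverse on 6 children = 46656 calls
Total: 1 + 6 + 36 + 216 + 1296 + 7776 + 46656 = 55987

55987


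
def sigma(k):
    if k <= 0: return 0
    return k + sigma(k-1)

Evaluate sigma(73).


sigma(73)
= 73 + 72 + 71 + 70 + 69 + 68 + 67 + 66 + 65 + 64 + 63 + 62 + 61 + 60 + 59 + 58 + 57 + 56 + 55 + 54 + 53 + 52 + 51 + 50 + 49 + 48 + 47 + 46 + 45 + 44 + 43 + 42 + 41 + 40 + 39 + 38 + 37 + 36 + 35 + 34 + 33 + 32 + 31 + 30 + 29 + 28 + 27 + 26 + 25 + 24 + 23 + 22 + 21 + 20 + 19 + 18 + 17 + 16 + 15 + 14 + 13 + 12 + 11 + 10 + 9 + 8 + 7 + 6 + 5 + 4 + 3 + 2 + 1 + sigma(0)
= 73 + 72 + 71 + 70 + 69 + 68 + 67 + 66 + 65 + 64 + 63 + 62 + 61 + 60 + 59 + 58 + 57 + 56 + 55 + 54 + 53 + 52 + 51 + 50 + 49 + 48 + 47 + 46 + 45 + 44 + 43 + 42 + 41 + 40 + 39 + 38 + 37 + 36 + 35 + 34 + 33 + 32 + 31 + 30 + 29 + 28 + 27 + 26 + 25 + 24 + 23 + 22 + 21 + 20 + 19 + 18 + 17 + 16 + 15 + 14 + 13 + 12 + 11 + 10 + 9 + 8 + 7 + 6 + 5 + 4 + 3 + 2 + 1 + 0
= 2701

2701


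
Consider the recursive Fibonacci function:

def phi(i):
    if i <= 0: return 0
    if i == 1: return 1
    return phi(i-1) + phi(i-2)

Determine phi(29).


Computing phi(29) bottom-up:
phi(0) = 0
phi(1) = 1
phi(2) = phi(1) + phi(0) = 1 + 0 = 1
phi(3) = phi(2) + phi(1) = 1 + 1 = 2
phi(4) = phi(3) + phi(2) = 2 + 1 = 3
phi(5) = phi(4) + phi(3) = 3 + 2 = 5
phi(6) = phi(5) + phi(4) = 5 + 3 = 8
phi(7) = phi(6) + phi(5) = 8 + 5 = 13
phi(8) = phi(7) + phi(6) = 13 + 8 = 21
phi(9) = phi(8) + phi(7) = 21 + 13 = 34
phi(10) = phi(9) + phi(8) = 34 + 21 = 55
phi(11) = phi(10) + phi(9) = 55 + 34 = 89
phi(12) = phi(11) + phi(10) = 89 + 55 = 144
phi(13) = phi(12) + phi(11) = 144 + 89 = 233
phi(14) = phi(13) + phi(12) = 233 + 144 = 377
phi(15) = phi(14) + phi(13) = 377 + 233 = 610
phi(16) = phi(15) + phi(14) = 610 + 377 = 987
phi(17) = phi(16) + phi(15) = 987 + 610 = 1597
phi(18) = phi(17) + phi(16) = 1597 + 987 = 2584
phi(19) = phi(18) + phi(17) = 2584 + 1597 = 4181
phi(20) = phi(19) + phi(18) = 4181 + 2584 = 6765
phi(21) = phi(20) + phi(19) = 6765 + 4181 = 10946
phi(22) = phi(21) + phi(20) = 10946 + 6765 = 17711
phi(23) = phi(22) + phi(21) = 17711 + 10946 = 28657
phi(24) = phi(23) + phi(22) = 28657 + 17711 = 46368
phi(25) = phi(24) + phi(23) = 46368 + 28657 = 75025
phi(26) = phi(25) + phi(24) = 75025 + 46368 = 121393
phi(27) = phi(26) + phi(25) = 121393 + 75025 = 196418
phi(28) = phi(27) + phi(26) = 196418 + 121393 = 317811
phi(29) = phi(28) + phi(27) = 317811 + 196418 = 514229

514229


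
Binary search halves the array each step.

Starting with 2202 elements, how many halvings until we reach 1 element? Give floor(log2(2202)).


2202 / 2 = 1101
1101 / 2 = 550
550 / 2 = 275
275 / 2 = 137
137 / 2 = 68
68 / 2 = 34
34 / 2 = 17
17 / 2 = 8
8 / 2 = 4
4 / 2 = 2
2 / 2 = 1
Reached 1 after 11 halvings

11


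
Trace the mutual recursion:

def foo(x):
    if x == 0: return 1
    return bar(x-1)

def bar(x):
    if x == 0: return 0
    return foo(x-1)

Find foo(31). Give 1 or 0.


foo(31) = bar(30)
bar(30) = foo(29)
foo(29) = bar(28)
bar(28) = foo(27)
foo(27) = bar(26)
bar(26) = foo(25)
foo(25) = bar(24)
bar(24) = foo(23)
foo(23) = bar(22)
bar(22) = foo(21)
foo(21) = bar(20)
bar(20) = foo(19)
foo(19) = bar(18)
bar(18) = foo(17)
foo(17) = bar(16)
bar(16) = foo(15)
foo(15) = bar(14)
bar(14) = foo(13)
foo(13) = bar(12)
bar(12) = foo(11)
foo(11) = bar(10)
bar(10) = foo(9)
foo(9) = bar(8)
bar(8) = foo(7)
foo(7) = bar(6)
bar(6) = foo(5)
foo(5) = bar(4)
bar(4) = foo(3)
foo(3) = bar(2)
bar(2) = foo(1)
foo(1) = bar(0)
bar(0) = 0  (base case)
Result: 0

0


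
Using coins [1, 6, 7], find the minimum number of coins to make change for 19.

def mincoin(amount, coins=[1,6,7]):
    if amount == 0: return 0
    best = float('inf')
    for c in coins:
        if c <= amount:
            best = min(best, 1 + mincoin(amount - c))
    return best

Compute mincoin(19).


Building up with DP:
mincoin(0) = 0
mincoin(1) = min(1+mincoin(0)=1+0=1) = 1
mincoin(2) = min(1+mincoin(1)=1+1=2) = 2
mincoin(3) = min(1+mincoin(2)=1+2=3) = 3
mincoin(4) = min(1+mincoin(3)=1+3=4) = 4
mincoin(5) = min(1+mincoin(4)=1+4=5) = 5
mincoin(6) = min(1+mincoin(5)=1+5=6, 1+mincoin(0)=1+0=1) = 1
mincoin(7) = min(1+mincoin(6)=1+1=2, 1+mincoin(1)=1+1=2, 1+mincoin(0)=1+0=1) = 1
mincoin(8) = min(1+mincoin(7)=1+1=2, 1+mincoin(2)=1+2=3, 1+mincoin(1)=1+1=2) = 2
mincoin(9) = min(1+mincoin(8)=1+2=3, 1+mincoin(3)=1+3=4, 1+mincoin(2)=1+2=3) = 3
mincoin(10) = min(1+mincoin(9)=1+3=4, 1+mincoin(4)=1+4=5, 1+mincoin(3)=1+3=4) = 4
mincoin(11) = min(1+mincoin(10)=1+4=5, 1+mincoin(5)=1+5=6, 1+mincoin(4)=1+4=5) = 5
mincoin(12) = min(1+mincoin(11)=1+5=6, 1+mincoin(6)=1+1=2, 1+mincoin(5)=1+5=6) = 2
mincoin(13) = min(1+mincoin(12)=1+2=3, 1+mincoin(7)=1+1=2, 1+mincoin(6)=1+1=2) = 2
mincoin(14) = min(1+mincoin(13)=1+2=3, 1+mincoin(8)=1+2=3, 1+mincoin(7)=1+1=2) = 2
mincoin(15) = min(1+mincoin(14)=1+2=3, 1+mincoin(9)=1+3=4, 1+mincoin(8)=1+2=3) = 3
mincoin(16) = min(1+mincoin(15)=1+3=4, 1+mincoin(10)=1+4=5, 1+mincoin(9)=1+3=4) = 4
mincoin(17) = min(1+mincoin(16)=1+4=5, 1+mincoin(11)=1+5=6, 1+mincoin(10)=1+4=5) = 5
mincoin(18) = min(1+mincoin(17)=1+5=6, 1+mincoin(12)=1+2=3, 1+mincoin(11)=1+5=6) = 3
mincoin(19) = min(1+mincoin(18)=1+3=4, 1+mincoin(13)=1+2=3, 1+mincoin(12)=1+2=3) = 3

3


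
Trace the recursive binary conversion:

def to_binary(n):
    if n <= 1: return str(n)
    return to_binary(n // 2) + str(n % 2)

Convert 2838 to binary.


to_binary(2838) = to_binary(1419) + '0'
to_binary(1419) = to_binary(709) + '1'
to_binary(709) = to_binary(354) + '1'
to_binary(354) = to_binary(177) + '0'
to_binary(177) = to_binary(88) + '1'
to_binary(88) = to_binary(44) + '0'
to_binary(44) = to_binary(22) + '0'
to_binary(22) = to_binary(11) + '0'
to_binary(11) = to_binary(5) + '1'
to_binary(5) = to_binary(2) + '1'
to_binary(2) = to_binary(1) + '0'
to_binary(1) = '1'  (base case)
Concatenating: '1' + '0' + '1' + '1' + '0' + '0' + '0' + '1' + '0' + '1' + '1' + '0' = '101100010110'

101100010110


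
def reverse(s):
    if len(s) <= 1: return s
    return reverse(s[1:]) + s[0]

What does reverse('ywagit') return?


reverse('ywagit') = reverse('wagit') + 'y'
reverse('wagit') = reverse('agit') + 'w'
reverse('agit') = reverse('git') + 'a'
reverse('git') = reverse('it') + 'g'
reverse('it') = reverse('t') + 'i'
reverse('t') = 't'  (base case)
Concatenating: 't' + 'i' + 'g' + 'a' + 'w' + 'y' = 'tigawy'

tigawy


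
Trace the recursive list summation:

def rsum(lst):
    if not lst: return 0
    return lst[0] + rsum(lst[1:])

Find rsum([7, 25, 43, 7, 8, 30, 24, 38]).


rsum([7, 25, 43, 7, 8, 30, 24, 38]) = 7 + rsum([25, 43, 7, 8, 30, 24, 38])
rsum([25, 43, 7, 8, 30, 24, 38]) = 25 + rsum([43, 7, 8, 30, 24, 38])
rsum([43, 7, 8, 30, 24, 38]) = 43 + rsum([7, 8, 30, 24, 38])
rsum([7, 8, 30, 24, 38]) = 7 + rsum([8, 30, 24, 38])
rsum([8, 30, 24, 38]) = 8 + rsum([30, 24, 38])
rsum([30, 24, 38]) = 30 + rsum([24, 38])
rsum([24, 38]) = 24 + rsum([38])
rsum([38]) = 38 + rsum([])
rsum([]) = 0  (base case)
Total: 7 + 25 + 43 + 7 + 8 + 30 + 24 + 38 + 0 = 182

182


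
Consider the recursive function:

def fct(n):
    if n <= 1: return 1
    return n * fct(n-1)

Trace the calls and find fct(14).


fct(14)
= 14 * fct(13)
= 14 * 13 * fct(12)
= 14 * 13 * 12 * fct(11)
= 14 * 13 * 12 * 11 * fct(10)
= 14 * 13 * 12 * 11 * 10 * fct(9)
= 14 * 13 * 12 * 11 * 10 * 9 * fct(8)
= 14 * 13 * 12 * 11 * 10 * 9 * 8 * fct(7)
= 14 * 13 * 12 * 11 * 10 * 9 * 8 * 7 * fct(6)
= 14 * 13 * 12 * 11 * 10 * 9 * 8 * 7 * 6 * fct(5)
= 14 * 13 * 12 * 11 * 10 * 9 * 8 * 7 * 6 * 5 * fct(4)
= 14 * 13 * 12 * 11 * 10 * 9 * 8 * 7 * 6 * 5 * 4 * fct(3)
= 14 * 13 * 12 * 11 * 10 * 9 * 8 * 7 * 6 * 5 * 4 * 3 * fct(2)
= 14 * 13 * 12 * 11 * 10 * 9 * 8 * 7 * 6 * 5 * 4 * 3 * 2 * fct(1)
= 14 * 13 * 12 * 11 * 10 * 9 * 8 * 7 * 6 * 5 * 4 * 3 * 2 * 1
= 87178291200

87178291200


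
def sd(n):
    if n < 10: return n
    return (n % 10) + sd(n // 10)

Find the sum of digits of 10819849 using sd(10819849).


sd(10819849) = 9 + sd(1081984)
sd(1081984) = 4 + sd(108198)
sd(108198) = 8 + sd(10819)
sd(10819) = 9 + sd(1081)
sd(1081) = 1 + sd(108)
sd(108) = 8 + sd(10)
sd(10) = 0 + sd(1)
sd(1) = 1  (base case)
Total: 9 + 4 + 8 + 9 + 1 + 8 + 0 + 1 = 40

40


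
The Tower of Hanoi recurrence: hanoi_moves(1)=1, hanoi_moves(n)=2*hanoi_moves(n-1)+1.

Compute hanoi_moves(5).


hanoi_moves(5) = 2 * hanoi_moves(4) + 1
hanoi_moves(4) = 2 * hanoi_moves(3) + 1
hanoi_moves(3) = 2 * hanoi_moves(2) + 1
hanoi_moves(2) = 2 * hanoi_moves(1) + 1
hanoi_moves(1) = 1  (base case)
hanoi_moves(2) = 2 * 1 + 1 = 3
hanoi_moves(3) = 2 * 3 + 1 = 7
hanoi_moves(4) = 2 * 7 + 1 = 15
hanoi_moves(5) = 2 * 15 + 1 = 31

31


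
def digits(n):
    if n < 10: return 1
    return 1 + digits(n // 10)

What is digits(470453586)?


digits(470453586) = 1 + digits(47045358)
digits(47045358) = 1 + digits(4704535)
digits(4704535) = 1 + digits(470453)
digits(470453) = 1 + digits(47045)
digits(47045) = 1 + digits(4704)
digits(4704) = 1 + digits(470)
digits(470) = 1 + digits(47)
digits(47) = 1 + digits(4)
digits(4) = 1  (base case: 4 < 10)
Unwinding: 1 + 1 + 1 + 1 + 1 + 1 + 1 + 1 + 1 = 9

9


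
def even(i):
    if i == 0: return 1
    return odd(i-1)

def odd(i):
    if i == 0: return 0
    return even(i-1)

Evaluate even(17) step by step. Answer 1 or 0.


even(17) = odd(16)
odd(16) = even(15)
even(15) = odd(14)
odd(14) = even(13)
even(13) = odd(12)
odd(12) = even(11)
even(11) = odd(10)
odd(10) = even(9)
even(9) = odd(8)
odd(8) = even(7)
even(7) = odd(6)
odd(6) = even(5)
even(5) = odd(4)
odd(4) = even(3)
even(3) = odd(2)
odd(2) = even(1)
even(1) = odd(0)
odd(0) = 0  (base case)
Result: 0

0


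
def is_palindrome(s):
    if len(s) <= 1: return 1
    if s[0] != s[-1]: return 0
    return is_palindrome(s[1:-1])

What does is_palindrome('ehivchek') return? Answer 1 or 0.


is_palindrome('ehivchek'): s[0]='e' != s[-1]='k' -> return 0
Result: 0 (not a palindrome)

0


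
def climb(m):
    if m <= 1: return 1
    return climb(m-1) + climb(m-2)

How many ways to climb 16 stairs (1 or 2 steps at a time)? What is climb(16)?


Building up from base cases:
climb(0) = 1
climb(1) = 1
climb(2) = climb(1) + climb(0) = 1 + 1 = 2
climb(3) = climb(2) + climb(1) = 2 + 1 = 3
climb(4) = climb(3) + climb(2) = 3 + 2 = 5
climb(5) = climb(4) + climb(3) = 5 + 3 = 8
climb(6) = climb(5) + climb(4) = 8 + 5 = 13
climb(7) = climb(6) + climb(5) = 13 + 8 = 21
climb(8) = climb(7) + climb(6) = 21 + 13 = 34
climb(9) = climb(8) + climb(7) = 34 + 21 = 55
climb(10) = climb(9) + climb(8) = 55 + 34 = 89
climb(11) = climb(10) + climb(9) = 89 + 55 = 144
climb(12) = climb(11) + climb(10) = 144 + 89 = 233
climb(13) = climb(12) + climb(11) = 233 + 144 = 377
climb(14) = climb(13) + climb(12) = 377 + 233 = 610
climb(15) = climb(14) + climb(13) = 610 + 377 = 987
climb(16) = climb(15) + climb(14) = 987 + 610 = 1597

1597


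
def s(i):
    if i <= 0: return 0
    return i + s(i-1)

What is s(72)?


s(72)
= 72 + 71 + 70 + 69 + 68 + 67 + 66 + 65 + 64 + 63 + 62 + 61 + 60 + 59 + 58 + 57 + 56 + 55 + 54 + 53 + 52 + 51 + 50 + 49 + 48 + 47 + 46 + 45 + 44 + 43 + 42 + 41 + 40 + 39 + 38 + 37 + 36 + 35 + 34 + 33 + 32 + 31 + 30 + 29 + 28 + 27 + 26 + 25 + 24 + 23 + 22 + 21 + 20 + 19 + 18 + 17 + 16 + 15 + 14 + 13 + 12 + 11 + 10 + 9 + 8 + 7 + 6 + 5 + 4 + 3 + 2 + 1 + s(0)
= 72 + 71 + 70 + 69 + 68 + 67 + 66 + 65 + 64 + 63 + 62 + 61 + 60 + 59 + 58 + 57 + 56 + 55 + 54 + 53 + 52 + 51 + 50 + 49 + 48 + 47 + 46 + 45 + 44 + 43 + 42 + 41 + 40 + 39 + 38 + 37 + 36 + 35 + 34 + 33 + 32 + 31 + 30 + 29 + 28 + 27 + 26 + 25 + 24 + 23 + 22 + 21 + 20 + 19 + 18 + 17 + 16 + 15 + 14 + 13 + 12 + 11 + 10 + 9 + 8 + 7 + 6 + 5 + 4 + 3 + 2 + 1 + 0
= 2628

2628


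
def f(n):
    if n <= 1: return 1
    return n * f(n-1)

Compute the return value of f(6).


f(6)
= 6 * f(5)
= 6 * 5 * f(4)
= 6 * 5 * 4 * f(3)
= 6 * 5 * 4 * 3 * f(2)
= 6 * 5 * 4 * 3 * 2 * f(1)
= 6 * 5 * 4 * 3 * 2 * 1
= 720

720


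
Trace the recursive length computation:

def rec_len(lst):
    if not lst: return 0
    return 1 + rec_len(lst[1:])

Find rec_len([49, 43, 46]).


rec_len([49, 43, 46]) = 1 + rec_len([43, 46])
rec_len([43, 46]) = 1 + rec_len([46])
rec_len([46]) = 1 + rec_len([])
rec_len([]) = 0  (base case)
Unwinding: 1 + 1 + 1 + 0 = 3

3
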